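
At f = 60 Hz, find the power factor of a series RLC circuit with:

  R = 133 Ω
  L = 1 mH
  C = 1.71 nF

Step 1 — Angular frequency: ω = 2π·f = 2π·60 = 377 rad/s.
Step 2 — Component impedances:
  R: Z = R = 133 Ω
  L: Z = jωL = j·377·0.001 = 0 + j0.377 Ω
  C: Z = 1/(jωC) = -j/(ω·C) = 0 - j1.551e+06 Ω
Step 3 — Series combination: Z_total = R + L + C = 133 - j1.551e+06 Ω = 1.551e+06∠-90.0° Ω.
Step 4 — Power factor: PF = cos(φ) = Re(Z)/|Z| = 133/1.5512e+06 = 8.574e-05.
Step 5 — Type: Im(Z) = -1.551e+06 ⇒ leading (phase φ = -90.0°).

PF = 8.574e-05 (leading, φ = -90.0°)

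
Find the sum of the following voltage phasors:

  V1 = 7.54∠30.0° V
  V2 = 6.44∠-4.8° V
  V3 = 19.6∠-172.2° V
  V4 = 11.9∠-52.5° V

Step 1 — Convert each phasor to rectangular form:
  V1 = 7.54·(cos(30.0°) + j·sin(30.0°)) = 6.53 + j3.77 V
  V2 = 6.44·(cos(-4.8°) + j·sin(-4.8°)) = 6.417 - j0.5389 V
  V3 = 19.6·(cos(-172.2°) + j·sin(-172.2°)) = -19.42 - j2.66 V
  V4 = 11.9·(cos(-52.5°) + j·sin(-52.5°)) = 7.244 - j9.441 V
Step 2 — Sum components: V_total = 0.7728 - j8.87 V.
Step 3 — Convert to polar: |V_total| = 8.903 V, ∠V_total = -85.0°.

V_total = 8.903∠-85.0° V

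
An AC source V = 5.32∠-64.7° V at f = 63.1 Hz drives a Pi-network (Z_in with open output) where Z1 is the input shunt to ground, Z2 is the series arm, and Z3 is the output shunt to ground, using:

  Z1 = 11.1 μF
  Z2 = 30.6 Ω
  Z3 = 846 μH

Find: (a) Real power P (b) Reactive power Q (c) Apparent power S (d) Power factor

Step 1 — Angular frequency: ω = 2π·f = 2π·63.1 = 396.5 rad/s.
Step 2 — Component impedances:
  Z1: Z = 1/(jωC) = -j/(ω·C) = 0 - j227.2 Ω
  Z2: Z = R = 30.6 Ω
  Z3: Z = jωL = j·396.5·0.000846 = 0 + j0.3354 Ω
Step 3 — With open output, the series arm Z2 and the output shunt Z3 appear in series to ground: Z2 + Z3 = 30.6 + j0.3354 Ω.
Step 4 — Parallel with input shunt Z1: Z_in = Z1 || (Z2 + Z3) = 30.14 - j3.729 Ω = 30.37∠-7.1° Ω.
Step 5 — Source phasor: V = 5.32∠-64.7° V = 2.274 - j4.81 V.
Step 6 — Current: I = V / Z = 0.09373 - j0.148 A = 0.1752∠-57.6° A.
Step 7 — Complex power: S = V·I* = 0.9248 - j0.1144 VA.
Step 8 — Real power: P = Re(S) = 0.9248 W.
Step 9 — Reactive power: Q = Im(S) = -0.1144 VAR.
Step 10 — Apparent power: |S| = 0.9319 VA.
Step 11 — Power factor: PF = P/|S| = 0.9924 (leading).

(a) P = 0.9248 W  (b) Q = -0.1144 VAR  (c) S = 0.9319 VA  (d) PF = 0.9924 (leading)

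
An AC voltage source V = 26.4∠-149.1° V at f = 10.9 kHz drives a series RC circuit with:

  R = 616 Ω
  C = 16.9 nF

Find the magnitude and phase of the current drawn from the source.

Step 1 — Angular frequency: ω = 2π·f = 2π·1.09e+04 = 6.849e+04 rad/s.
Step 2 — Component impedances:
  R: Z = R = 616 Ω
  C: Z = 1/(jωC) = -j/(ω·C) = 0 - j864 Ω
Step 3 — Series combination: Z_total = R + C = 616 - j864 Ω = 1061∠-54.5° Ω.
Step 4 — Source phasor: V = 26.4∠-149.1° V = -22.65 - j13.56 V.
Step 5 — Ohm's law: I = V / Z_total = (-22.65 - j13.56) / (616 - j864) = -0.00199 - j0.0248 A.
Step 6 — Convert to polar: |I| = 0.02488 A, ∠I = -94.6°.

I = 0.02488∠-94.6° A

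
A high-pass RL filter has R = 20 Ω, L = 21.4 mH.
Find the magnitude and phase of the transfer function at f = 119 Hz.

Step 1 — Angular frequency: ω = 2π·119 = 747.7 rad/s.
Step 2 — Transfer function: H(jω) = jωL/(R + jωL).
Step 3 — Numerator jωL = j·16; denominator R + jωL = 20 + j16.
Step 4 — H = 0.3903 + j0.4878.
Step 5 — Magnitude: |H| = 0.6247 (-4.1 dB); phase: φ = 51.3°.

|H| = 0.6247 (-4.1 dB), φ = 51.3°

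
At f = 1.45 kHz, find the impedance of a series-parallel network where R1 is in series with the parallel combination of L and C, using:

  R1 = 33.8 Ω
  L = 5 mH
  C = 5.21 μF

Step 1 — Angular frequency: ω = 2π·f = 2π·1450 = 9111 rad/s.
Step 2 — Component impedances:
  R1: Z = R = 33.8 Ω
  L: Z = jωL = j·9111·0.005 = 0 + j45.55 Ω
  C: Z = 1/(jωC) = -j/(ω·C) = 0 - j21.07 Ω
Step 3 — Parallel branch: L || C = 1/(1/L + 1/C) = 0 - j39.19 Ω.
Step 4 — Series with R1: Z_total = R1 + (L || C) = 33.8 - j39.19 Ω = 51.76∠-49.2° Ω.

Z = 33.8 - j39.19 Ω = 51.76∠-49.2° Ω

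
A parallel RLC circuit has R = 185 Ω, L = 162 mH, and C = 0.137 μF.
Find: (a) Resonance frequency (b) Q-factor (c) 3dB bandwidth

Step 1 — Resonance: ω₀ = 1/√(LC) = 1/√(0.162·1.37e-07) = 6712 rad/s.
Step 2 — f₀ = ω₀/(2π) = 1068 Hz.
Step 3 — Parallel Q: Q = R/(ω₀L) = 185/(6712·0.162) = 0.1701.
Step 4 — Bandwidth: Δω = ω₀/Q = 3.946e+04 rad/s; BW = Δω/(2π) = 6280 Hz.

(a) f₀ = 1068 Hz  (b) Q = 0.1701  (c) BW = 6280 Hz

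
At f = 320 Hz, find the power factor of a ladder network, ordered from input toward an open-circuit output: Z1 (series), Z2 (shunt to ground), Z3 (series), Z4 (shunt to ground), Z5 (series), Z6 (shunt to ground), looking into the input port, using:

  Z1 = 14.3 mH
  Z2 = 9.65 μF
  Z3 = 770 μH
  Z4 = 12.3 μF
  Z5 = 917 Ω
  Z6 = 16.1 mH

Step 1 — Angular frequency: ω = 2π·f = 2π·320 = 2011 rad/s.
Step 2 — Component impedances:
  Z1: Z = jωL = j·2011·0.0143 = 0 + j28.75 Ω
  Z2: Z = 1/(jωC) = -j/(ω·C) = 0 - j51.54 Ω
  Z3: Z = jωL = j·2011·0.00077 = 0 + j1.548 Ω
  Z4: Z = 1/(jωC) = -j/(ω·C) = 0 - j40.44 Ω
  Z5: Z = R = 917 Ω
  Z6: Z = jωL = j·2011·0.0161 = 0 + j32.37 Ω
Step 3 — Ladder network (open output): work backward from the far end, alternating series and parallel combinations. Z_in = 0.5792 + j6.581 Ω = 6.607∠85.0° Ω.
Step 4 — Power factor: PF = cos(φ) = Re(Z)/|Z| = 0.5792/6.607 = 0.08766.
Step 5 — Type: Im(Z) = 6.581 ⇒ lagging (phase φ = 85.0°).

PF = 0.08766 (lagging, φ = 85.0°)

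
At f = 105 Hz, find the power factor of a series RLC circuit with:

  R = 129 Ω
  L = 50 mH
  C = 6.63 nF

Step 1 — Angular frequency: ω = 2π·f = 2π·105 = 659.7 rad/s.
Step 2 — Component impedances:
  R: Z = R = 129 Ω
  L: Z = jωL = j·659.7·0.05 = 0 + j32.99 Ω
  C: Z = 1/(jωC) = -j/(ω·C) = 0 - j2.286e+05 Ω
Step 3 — Series combination: Z_total = R + L + C = 129 - j2.286e+05 Ω = 2.286e+05∠-90.0° Ω.
Step 4 — Power factor: PF = cos(φ) = Re(Z)/|Z| = 129/2.286e+05 = 0.0005643.
Step 5 — Type: Im(Z) = -2.286e+05 ⇒ leading (phase φ = -90.0°).

PF = 0.0005643 (leading, φ = -90.0°)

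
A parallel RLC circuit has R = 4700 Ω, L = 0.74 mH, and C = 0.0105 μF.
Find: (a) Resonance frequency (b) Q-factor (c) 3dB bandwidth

Step 1 — Resonance: ω₀ = 1/√(LC) = 1/√(0.00074·1.05e-08) = 3.587e+05 rad/s.
Step 2 — f₀ = ω₀/(2π) = 5.71e+04 Hz.
Step 3 — Parallel Q: Q = R/(ω₀L) = 4700/(3.587e+05·0.00074) = 17.7.
Step 4 — Bandwidth: Δω = ω₀/Q = 2.026e+04 rad/s; BW = Δω/(2π) = 3225 Hz.

(a) f₀ = 5.71e+04 Hz  (b) Q = 17.7  (c) BW = 3225 Hz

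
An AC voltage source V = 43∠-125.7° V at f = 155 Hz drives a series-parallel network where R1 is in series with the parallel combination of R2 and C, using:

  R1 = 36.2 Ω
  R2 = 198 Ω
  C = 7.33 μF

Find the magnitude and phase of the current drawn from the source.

Step 1 — Angular frequency: ω = 2π·f = 2π·155 = 973.9 rad/s.
Step 2 — Component impedances:
  R1: Z = R = 36.2 Ω
  R2: Z = R = 198 Ω
  C: Z = 1/(jωC) = -j/(ω·C) = 0 - j140.1 Ω
Step 3 — Parallel branch: R2 || C = 1/(1/R2 + 1/C) = 66.05 - j93.35 Ω.
Step 4 — Series with R1: Z_total = R1 + (R2 || C) = 102.2 - j93.35 Ω = 138.5∠-42.4° Ω.
Step 5 — Source phasor: V = 43∠-125.7° V = -25.09 - j34.92 V.
Step 6 — Ohm's law: I = V / Z_total = (-25.09 - j34.92) / (102.2 - j93.35) = 0.03622 - j0.3085 A.
Step 7 — Convert to polar: |I| = 0.3106 A, ∠I = -83.3°.

I = 0.3106∠-83.3° A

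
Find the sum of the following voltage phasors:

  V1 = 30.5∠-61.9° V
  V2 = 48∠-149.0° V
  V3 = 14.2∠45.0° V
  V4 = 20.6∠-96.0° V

Step 1 — Convert each phasor to rectangular form:
  V1 = 30.5·(cos(-61.9°) + j·sin(-61.9°)) = 14.37 - j26.9 V
  V2 = 48·(cos(-149.0°) + j·sin(-149.0°)) = -41.14 - j24.72 V
  V3 = 14.2·(cos(45.0°) + j·sin(45.0°)) = 10.04 + j10.04 V
  V4 = 20.6·(cos(-96.0°) + j·sin(-96.0°)) = -2.153 - j20.49 V
Step 2 — Sum components: V_total = -18.89 - j62.07 V.
Step 3 — Convert to polar: |V_total| = 64.88 V, ∠V_total = -106.9°.

V_total = 64.88∠-106.9° V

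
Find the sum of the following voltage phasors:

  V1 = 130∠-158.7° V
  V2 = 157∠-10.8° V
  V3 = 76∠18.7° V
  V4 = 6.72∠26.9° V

Step 1 — Convert each phasor to rectangular form:
  V1 = 130·(cos(-158.7°) + j·sin(-158.7°)) = -121.1 - j47.22 V
  V2 = 157·(cos(-10.8°) + j·sin(-10.8°)) = 154.2 - j29.42 V
  V3 = 76·(cos(18.7°) + j·sin(18.7°)) = 71.99 + j24.37 V
  V4 = 6.72·(cos(26.9°) + j·sin(26.9°)) = 5.993 + j3.04 V
Step 2 — Sum components: V_total = 111.1 - j49.23 V.
Step 3 — Convert to polar: |V_total| = 121.5 V, ∠V_total = -23.9°.

V_total = 121.5∠-23.9° V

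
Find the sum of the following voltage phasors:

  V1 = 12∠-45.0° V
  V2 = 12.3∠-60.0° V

Step 1 — Convert each phasor to rectangular form:
  V1 = 12·(cos(-45.0°) + j·sin(-45.0°)) = 8.485 - j8.485 V
  V2 = 12.3·(cos(-60.0°) + j·sin(-60.0°)) = 6.15 - j10.65 V
Step 2 — Sum components: V_total = 14.64 - j19.14 V.
Step 3 — Convert to polar: |V_total| = 24.09 V, ∠V_total = -52.6°.

V_total = 24.09∠-52.6° V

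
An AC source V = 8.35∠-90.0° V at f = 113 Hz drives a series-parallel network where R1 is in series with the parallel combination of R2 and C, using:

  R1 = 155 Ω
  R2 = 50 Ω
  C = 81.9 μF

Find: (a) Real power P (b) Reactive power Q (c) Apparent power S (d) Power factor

Step 1 — Angular frequency: ω = 2π·f = 2π·113 = 710 rad/s.
Step 2 — Component impedances:
  R1: Z = R = 155 Ω
  R2: Z = R = 50 Ω
  C: Z = 1/(jωC) = -j/(ω·C) = 0 - j17.2 Ω
Step 3 — Parallel branch: R2 || C = 1/(1/R2 + 1/C) = 5.289 - j15.38 Ω.
Step 4 — Series with R1: Z_total = R1 + (R2 || C) = 160.3 - j15.38 Ω = 161∠-5.5° Ω.
Step 5 — Source phasor: V = 8.35∠-90.0° V = 0 - j8.35 V.
Step 6 — Current: I = V / Z = 0.004952 - j0.05162 A = 0.05186∠-84.5° A.
Step 7 — Complex power: S = V·I* = 0.431 - j0.04135 VA.
Step 8 — Real power: P = Re(S) = 0.431 W.
Step 9 — Reactive power: Q = Im(S) = -0.04135 VAR.
Step 10 — Apparent power: |S| = 0.433 VA.
Step 11 — Power factor: PF = P/|S| = 0.9954 (leading).

(a) P = 0.431 W  (b) Q = -0.04135 VAR  (c) S = 0.433 VA  (d) PF = 0.9954 (leading)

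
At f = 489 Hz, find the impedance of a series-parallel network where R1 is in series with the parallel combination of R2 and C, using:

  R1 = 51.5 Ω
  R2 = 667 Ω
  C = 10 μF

Step 1 — Angular frequency: ω = 2π·f = 2π·489 = 3072 rad/s.
Step 2 — Component impedances:
  R1: Z = R = 51.5 Ω
  R2: Z = R = 667 Ω
  C: Z = 1/(jωC) = -j/(ω·C) = 0 - j32.55 Ω
Step 3 — Parallel branch: R2 || C = 1/(1/R2 + 1/C) = 1.584 - j32.47 Ω.
Step 4 — Series with R1: Z_total = R1 + (R2 || C) = 53.08 - j32.47 Ω = 62.23∠-31.5° Ω.

Z = 53.08 - j32.47 Ω = 62.23∠-31.5° Ω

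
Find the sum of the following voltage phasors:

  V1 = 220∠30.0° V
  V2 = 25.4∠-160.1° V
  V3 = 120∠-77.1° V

Step 1 — Convert each phasor to rectangular form:
  V1 = 220·(cos(30.0°) + j·sin(30.0°)) = 190.5 + j110 V
  V2 = 25.4·(cos(-160.1°) + j·sin(-160.1°)) = -23.88 - j8.646 V
  V3 = 120·(cos(-77.1°) + j·sin(-77.1°)) = 26.79 - j117 V
Step 2 — Sum components: V_total = 193.4 - j15.62 V.
Step 3 — Convert to polar: |V_total| = 194.1 V, ∠V_total = -4.6°.

V_total = 194.1∠-4.6° V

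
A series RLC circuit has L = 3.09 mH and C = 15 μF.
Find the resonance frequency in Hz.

Step 1 — Resonance condition Im(Z)=0 gives ω₀ = 1/√(LC).
Step 2 — ω₀ = 1/√(0.00309·1.5e-05) = 4645 rad/s.
Step 3 — f₀ = ω₀/(2π) = 739.3 Hz.

f₀ = 739.3 Hz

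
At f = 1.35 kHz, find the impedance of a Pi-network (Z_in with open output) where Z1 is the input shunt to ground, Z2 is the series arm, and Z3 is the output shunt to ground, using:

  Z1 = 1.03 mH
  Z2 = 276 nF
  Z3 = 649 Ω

Step 1 — Angular frequency: ω = 2π·f = 2π·1350 = 8482 rad/s.
Step 2 — Component impedances:
  Z1: Z = jωL = j·8482·0.00103 = 0 + j8.737 Ω
  Z2: Z = 1/(jωC) = -j/(ω·C) = 0 - j427.1 Ω
  Z3: Z = R = 649 Ω
Step 3 — With open output, the series arm Z2 and the output shunt Z3 appear in series to ground: Z2 + Z3 = 649 - j427.1 Ω.
Step 4 — Parallel with input shunt Z1: Z_in = Z1 || (Z2 + Z3) = 0.08308 + j8.79 Ω = 8.791∠89.5° Ω.

Z = 0.08308 + j8.79 Ω = 8.791∠89.5° Ω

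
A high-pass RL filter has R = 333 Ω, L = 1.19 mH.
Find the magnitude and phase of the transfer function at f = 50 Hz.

Step 1 — Angular frequency: ω = 2π·50 = 314.2 rad/s.
Step 2 — Transfer function: H(jω) = jωL/(R + jωL).
Step 3 — Numerator jωL = j·0.3738; denominator R + jωL = 333 + j0.3738.
Step 4 — H = 1.26e-06 + j0.001123.
Step 5 — Magnitude: |H| = 0.001123 (-59.0 dB); phase: φ = 89.9°.

|H| = 0.001123 (-59.0 dB), φ = 89.9°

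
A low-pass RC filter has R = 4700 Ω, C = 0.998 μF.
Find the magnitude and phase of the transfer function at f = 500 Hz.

Step 1 — Angular frequency: ω = 2π·500 = 3142 rad/s.
Step 2 — Transfer function: H(jω) = 1/(1 + jωRC).
Step 3 — Denominator: 1 + jωRC = 1 + j·3142·4700·9.98e-07 = 1 + j14.74.
Step 4 — H = 0.004584 - j0.06755.
Step 5 — Magnitude: |H| = 0.06771 (-23.4 dB); phase: φ = -86.1°.

|H| = 0.06771 (-23.4 dB), φ = -86.1°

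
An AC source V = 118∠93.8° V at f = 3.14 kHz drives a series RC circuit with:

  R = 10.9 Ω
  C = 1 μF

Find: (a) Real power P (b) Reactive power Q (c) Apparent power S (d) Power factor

Step 1 — Angular frequency: ω = 2π·f = 2π·3140 = 1.973e+04 rad/s.
Step 2 — Component impedances:
  R: Z = R = 10.9 Ω
  C: Z = 1/(jωC) = -j/(ω·C) = 0 - j50.69 Ω
Step 3 — Series combination: Z_total = R + C = 10.9 - j50.69 Ω = 51.85∠-77.9° Ω.
Step 4 — Source phasor: V = 118∠93.8° V = -7.82 + j117.7 V.
Step 5 — Current: I = V / Z = -2.252 + j0.33 A = 2.276∠171.7° A.
Step 6 — Complex power: S = V·I* = 56.46 - j262.6 VA.
Step 7 — Real power: P = Re(S) = 56.46 W.
Step 8 — Reactive power: Q = Im(S) = -262.6 VAR.
Step 9 — Apparent power: |S| = 268.6 VA.
Step 10 — Power factor: PF = P/|S| = 0.2102 (leading).

(a) P = 56.46 W  (b) Q = -262.6 VAR  (c) S = 268.6 VA  (d) PF = 0.2102 (leading)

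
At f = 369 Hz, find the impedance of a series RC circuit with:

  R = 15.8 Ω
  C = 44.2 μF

Step 1 — Angular frequency: ω = 2π·f = 2π·369 = 2318 rad/s.
Step 2 — Component impedances:
  R: Z = R = 15.8 Ω
  C: Z = 1/(jωC) = -j/(ω·C) = 0 - j9.758 Ω
Step 3 — Series combination: Z_total = R + C = 15.8 - j9.758 Ω = 18.57∠-31.7° Ω.

Z = 15.8 - j9.758 Ω = 18.57∠-31.7° Ω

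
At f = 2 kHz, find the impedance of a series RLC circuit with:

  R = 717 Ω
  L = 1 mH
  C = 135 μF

Step 1 — Angular frequency: ω = 2π·f = 2π·2000 = 1.257e+04 rad/s.
Step 2 — Component impedances:
  R: Z = R = 717 Ω
  L: Z = jωL = j·1.257e+04·0.001 = 0 + j12.57 Ω
  C: Z = 1/(jωC) = -j/(ω·C) = 0 - j0.5895 Ω
Step 3 — Series combination: Z_total = R + L + C = 717 + j11.98 Ω = 717.1∠1.0° Ω.

Z = 717 + j11.98 Ω = 717.1∠1.0° Ω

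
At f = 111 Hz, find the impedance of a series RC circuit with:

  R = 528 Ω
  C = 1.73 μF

Step 1 — Angular frequency: ω = 2π·f = 2π·111 = 697.4 rad/s.
Step 2 — Component impedances:
  R: Z = R = 528 Ω
  C: Z = 1/(jωC) = -j/(ω·C) = 0 - j828.8 Ω
Step 3 — Series combination: Z_total = R + C = 528 - j828.8 Ω = 982.7∠-57.5° Ω.

Z = 528 - j828.8 Ω = 982.7∠-57.5° Ω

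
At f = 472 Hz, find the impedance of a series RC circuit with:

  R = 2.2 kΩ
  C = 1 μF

Step 1 — Angular frequency: ω = 2π·f = 2π·472 = 2966 rad/s.
Step 2 — Component impedances:
  R: Z = R = 2200 Ω
  C: Z = 1/(jωC) = -j/(ω·C) = 0 - j337.2 Ω
Step 3 — Series combination: Z_total = R + C = 2200 - j337.2 Ω = 2226∠-8.7° Ω.

Z = 2200 - j337.2 Ω = 2226∠-8.7° Ω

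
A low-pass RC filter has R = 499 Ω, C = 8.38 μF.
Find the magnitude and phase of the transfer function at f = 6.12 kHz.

Step 1 — Angular frequency: ω = 2π·6120 = 3.845e+04 rad/s.
Step 2 — Transfer function: H(jω) = 1/(1 + jωRC).
Step 3 — Denominator: 1 + jωRC = 1 + j·3.845e+04·499·8.38e-06 = 1 + j160.8.
Step 4 — H = 3.868e-05 - j0.006219.
Step 5 — Magnitude: |H| = 0.006219 (-44.1 dB); phase: φ = -89.6°.

|H| = 0.006219 (-44.1 dB), φ = -89.6°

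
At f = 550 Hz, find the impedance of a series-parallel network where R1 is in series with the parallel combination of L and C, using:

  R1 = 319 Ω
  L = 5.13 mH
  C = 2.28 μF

Step 1 — Angular frequency: ω = 2π·f = 2π·550 = 3456 rad/s.
Step 2 — Component impedances:
  R1: Z = R = 319 Ω
  L: Z = jωL = j·3456·0.00513 = 0 + j17.73 Ω
  C: Z = 1/(jωC) = -j/(ω·C) = 0 - j126.9 Ω
Step 3 — Parallel branch: L || C = 1/(1/L + 1/C) = 0 + j20.61 Ω.
Step 4 — Series with R1: Z_total = R1 + (L || C) = 319 + j20.61 Ω = 319.7∠3.7° Ω.

Z = 319 + j20.61 Ω = 319.7∠3.7° Ω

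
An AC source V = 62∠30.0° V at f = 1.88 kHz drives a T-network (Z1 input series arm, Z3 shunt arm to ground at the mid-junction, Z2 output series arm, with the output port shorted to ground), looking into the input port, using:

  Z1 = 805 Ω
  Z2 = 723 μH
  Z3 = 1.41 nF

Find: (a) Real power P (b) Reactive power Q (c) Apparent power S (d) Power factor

Step 1 — Angular frequency: ω = 2π·f = 2π·1880 = 1.181e+04 rad/s.
Step 2 — Component impedances:
  Z1: Z = R = 805 Ω
  Z2: Z = jωL = j·1.181e+04·0.000723 = 0 + j8.54 Ω
  Z3: Z = 1/(jωC) = -j/(ω·C) = 0 - j6.004e+04 Ω
Step 3 — With the output port shorted to ground, the output series arm Z2 runs from the junction to ground; the shunt arm Z3 also runs from the junction to ground. They appear in parallel: Z3 || Z2 = 0 + j8.542 Ω.
Step 4 — Series with input arm Z1: Z_in = Z1 + (Z3 || Z2) = 805 + j8.542 Ω = 805∠0.6° Ω.
Step 5 — Source phasor: V = 62∠30.0° V = 53.69 + j31 V.
Step 6 — Current: I = V / Z = 0.0671 + j0.0378 A = 0.07701∠29.4° A.
Step 7 — Complex power: S = V·I* = 4.775 + j0.05066 VA.
Step 8 — Real power: P = Re(S) = 4.775 W.
Step 9 — Reactive power: Q = Im(S) = 0.05066 VAR.
Step 10 — Apparent power: |S| = 4.775 VA.
Step 11 — Power factor: PF = P/|S| = 0.9999 (lagging).

(a) P = 4.775 W  (b) Q = 0.05066 VAR  (c) S = 4.775 VA  (d) PF = 0.9999 (lagging)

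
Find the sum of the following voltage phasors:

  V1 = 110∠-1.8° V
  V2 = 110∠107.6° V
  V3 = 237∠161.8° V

Step 1 — Convert each phasor to rectangular form:
  V1 = 110·(cos(-1.8°) + j·sin(-1.8°)) = 109.9 - j3.455 V
  V2 = 110·(cos(107.6°) + j·sin(107.6°)) = -33.26 + j104.9 V
  V3 = 237·(cos(161.8°) + j·sin(161.8°)) = -225.1 + j74.02 V
Step 2 — Sum components: V_total = -148.5 + j175.4 V.
Step 3 — Convert to polar: |V_total| = 229.8 V, ∠V_total = 130.2°.

V_total = 229.8∠130.2° V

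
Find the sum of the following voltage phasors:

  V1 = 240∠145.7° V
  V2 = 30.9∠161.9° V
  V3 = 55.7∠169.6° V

Step 1 — Convert each phasor to rectangular form:
  V1 = 240·(cos(145.7°) + j·sin(145.7°)) = -198.3 + j135.2 V
  V2 = 30.9·(cos(161.9°) + j·sin(161.9°)) = -29.37 + j9.6 V
  V3 = 55.7·(cos(169.6°) + j·sin(169.6°)) = -54.78 + j10.05 V
Step 2 — Sum components: V_total = -282.4 + j154.9 V.
Step 3 — Convert to polar: |V_total| = 322.1 V, ∠V_total = 151.3°.

V_total = 322.1∠151.3° V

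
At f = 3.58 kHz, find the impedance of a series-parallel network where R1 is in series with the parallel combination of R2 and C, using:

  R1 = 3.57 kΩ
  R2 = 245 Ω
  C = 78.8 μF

Step 1 — Angular frequency: ω = 2π·f = 2π·3580 = 2.249e+04 rad/s.
Step 2 — Component impedances:
  R1: Z = R = 3570 Ω
  R2: Z = R = 245 Ω
  C: Z = 1/(jωC) = -j/(ω·C) = 0 - j0.5642 Ω
Step 3 — Parallel branch: R2 || C = 1/(1/R2 + 1/C) = 0.001299 - j0.5642 Ω.
Step 4 — Series with R1: Z_total = R1 + (R2 || C) = 3570 - j0.5642 Ω = 3570∠-0.0° Ω.

Z = 3570 - j0.5642 Ω = 3570∠-0.0° Ω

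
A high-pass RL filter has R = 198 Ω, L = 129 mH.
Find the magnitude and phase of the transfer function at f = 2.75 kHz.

Step 1 — Angular frequency: ω = 2π·2750 = 1.728e+04 rad/s.
Step 2 — Transfer function: H(jω) = jωL/(R + jωL).
Step 3 — Numerator jωL = j·2229; denominator R + jωL = 198 + j2229.
Step 4 — H = 0.9922 + j0.08814.
Step 5 — Magnitude: |H| = 0.9961 (-0.0 dB); phase: φ = 5.1°.

|H| = 0.9961 (-0.0 dB), φ = 5.1°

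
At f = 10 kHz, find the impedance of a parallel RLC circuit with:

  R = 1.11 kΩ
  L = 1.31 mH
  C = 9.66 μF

Step 1 — Angular frequency: ω = 2π·f = 2π·1e+04 = 6.283e+04 rad/s.
Step 2 — Component impedances:
  R: Z = R = 1110 Ω
  L: Z = jωL = j·6.283e+04·0.00131 = 0 + j82.31 Ω
  C: Z = 1/(jωC) = -j/(ω·C) = 0 - j1.648 Ω
Step 3 — Parallel combination: 1/Z_total = 1/R + 1/L + 1/C; Z_total = 0.002546 - j1.681 Ω = 1.681∠-89.9° Ω.

Z = 0.002546 - j1.681 Ω = 1.681∠-89.9° Ω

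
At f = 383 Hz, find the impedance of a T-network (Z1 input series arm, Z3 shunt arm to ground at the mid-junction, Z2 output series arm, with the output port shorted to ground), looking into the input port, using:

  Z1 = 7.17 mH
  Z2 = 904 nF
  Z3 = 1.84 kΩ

Step 1 — Angular frequency: ω = 2π·f = 2π·383 = 2406 rad/s.
Step 2 — Component impedances:
  Z1: Z = jωL = j·2406·0.00717 = 0 + j17.25 Ω
  Z2: Z = 1/(jωC) = -j/(ω·C) = 0 - j459.7 Ω
  Z3: Z = R = 1840 Ω
Step 3 — With the output port shorted to ground, the output series arm Z2 runs from the junction to ground; the shunt arm Z3 also runs from the junction to ground. They appear in parallel: Z3 || Z2 = 108.1 - j432.7 Ω.
Step 4 — Series with input arm Z1: Z_in = Z1 + (Z3 || Z2) = 108.1 - j415.4 Ω = 429.3∠-75.4° Ω.

Z = 108.1 - j415.4 Ω = 429.3∠-75.4° Ω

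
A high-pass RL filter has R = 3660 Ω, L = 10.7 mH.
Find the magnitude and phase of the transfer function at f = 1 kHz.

Step 1 — Angular frequency: ω = 2π·1000 = 6283 rad/s.
Step 2 — Transfer function: H(jω) = jωL/(R + jωL).
Step 3 — Numerator jωL = j·67.23; denominator R + jωL = 3660 + j67.23.
Step 4 — H = 0.0003373 + j0.01836.
Step 5 — Magnitude: |H| = 0.01837 (-34.7 dB); phase: φ = 88.9°.

|H| = 0.01837 (-34.7 dB), φ = 88.9°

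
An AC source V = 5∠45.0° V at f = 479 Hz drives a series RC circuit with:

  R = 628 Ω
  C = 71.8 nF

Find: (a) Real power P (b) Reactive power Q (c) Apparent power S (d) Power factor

Step 1 — Angular frequency: ω = 2π·f = 2π·479 = 3010 rad/s.
Step 2 — Component impedances:
  R: Z = R = 628 Ω
  C: Z = 1/(jωC) = -j/(ω·C) = 0 - j4628 Ω
Step 3 — Series combination: Z_total = R + C = 628 - j4628 Ω = 4670∠-82.3° Ω.
Step 4 — Source phasor: V = 5∠45.0° V = 3.536 + j3.536 V.
Step 5 — Current: I = V / Z = -0.0006484 + j0.000852 A = 0.001071∠127.3° A.
Step 6 — Complex power: S = V·I* = 0.0007199 - j0.005305 VA.
Step 7 — Real power: P = Re(S) = 0.0007199 W.
Step 8 — Reactive power: Q = Im(S) = -0.005305 VAR.
Step 9 — Apparent power: |S| = 0.005353 VA.
Step 10 — Power factor: PF = P/|S| = 0.1345 (leading).

(a) P = 0.0007199 W  (b) Q = -0.005305 VAR  (c) S = 0.005353 VA  (d) PF = 0.1345 (leading)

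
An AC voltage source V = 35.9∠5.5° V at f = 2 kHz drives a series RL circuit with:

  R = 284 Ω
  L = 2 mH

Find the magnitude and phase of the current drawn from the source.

Step 1 — Angular frequency: ω = 2π·f = 2π·2000 = 1.257e+04 rad/s.
Step 2 — Component impedances:
  R: Z = R = 284 Ω
  L: Z = jωL = j·1.257e+04·0.002 = 0 + j25.13 Ω
Step 3 — Series combination: Z_total = R + L = 284 + j25.13 Ω = 285.1∠5.1° Ω.
Step 4 — Source phasor: V = 35.9∠5.5° V = 35.73 + j3.441 V.
Step 5 — Ohm's law: I = V / Z_total = (35.73 + j3.441) / (284 + j25.13) = 0.1259 + j0.000973 A.
Step 6 — Convert to polar: |I| = 0.1259 A, ∠I = 0.4°.

I = 0.1259∠0.4° A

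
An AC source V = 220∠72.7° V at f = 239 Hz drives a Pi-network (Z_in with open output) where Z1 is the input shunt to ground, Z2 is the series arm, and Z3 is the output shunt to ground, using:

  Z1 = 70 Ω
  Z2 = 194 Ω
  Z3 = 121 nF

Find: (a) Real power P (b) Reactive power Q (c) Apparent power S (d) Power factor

Step 1 — Angular frequency: ω = 2π·f = 2π·239 = 1502 rad/s.
Step 2 — Component impedances:
  Z1: Z = R = 70 Ω
  Z2: Z = R = 194 Ω
  Z3: Z = 1/(jωC) = -j/(ω·C) = 0 - j5503 Ω
Step 3 — With open output, the series arm Z2 and the output shunt Z3 appear in series to ground: Z2 + Z3 = 194 - j5503 Ω.
Step 4 — Parallel with input shunt Z1: Z_in = Z1 || (Z2 + Z3) = 69.96 - j0.8883 Ω = 69.96∠-0.7° Ω.
Step 5 — Source phasor: V = 220∠72.7° V = 65.42 + j210 V.
Step 6 — Current: I = V / Z = 0.8969 + j3.014 A = 3.145∠73.4° A.
Step 7 — Complex power: S = V·I* = 691.7 - j8.784 VA.
Step 8 — Real power: P = Re(S) = 691.7 W.
Step 9 — Reactive power: Q = Im(S) = -8.784 VAR.
Step 10 — Apparent power: |S| = 691.8 VA.
Step 11 — Power factor: PF = P/|S| = 0.9999 (leading).

(a) P = 691.7 W  (b) Q = -8.784 VAR  (c) S = 691.8 VA  (d) PF = 0.9999 (leading)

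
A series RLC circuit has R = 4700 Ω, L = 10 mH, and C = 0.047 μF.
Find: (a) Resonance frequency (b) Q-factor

Step 1 — Resonance condition Im(Z)=0 gives ω₀ = 1/√(LC).
Step 2 — ω₀ = 1/√(0.01·4.7e-08) = 4.613e+04 rad/s.
Step 3 — f₀ = ω₀/(2π) = 7341 Hz.
Step 4 — Series Q: Q = ω₀L/R = 4.613e+04·0.01/4700 = 0.09814.

(a) f₀ = 7341 Hz  (b) Q = 0.09814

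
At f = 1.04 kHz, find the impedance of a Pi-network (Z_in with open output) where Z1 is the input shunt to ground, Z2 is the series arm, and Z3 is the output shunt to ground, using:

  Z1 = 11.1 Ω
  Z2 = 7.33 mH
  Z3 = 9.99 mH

Step 1 — Angular frequency: ω = 2π·f = 2π·1040 = 6535 rad/s.
Step 2 — Component impedances:
  Z1: Z = R = 11.1 Ω
  Z2: Z = jωL = j·6535·0.00733 = 0 + j47.9 Ω
  Z3: Z = jωL = j·6535·0.00999 = 0 + j65.28 Ω
Step 3 — With open output, the series arm Z2 and the output shunt Z3 appear in series to ground: Z2 + Z3 = 0 + j113.2 Ω.
Step 4 — Parallel with input shunt Z1: Z_in = Z1 || (Z2 + Z3) = 10.99 + j1.078 Ω = 11.05∠5.6° Ω.

Z = 10.99 + j1.078 Ω = 11.05∠5.6° Ω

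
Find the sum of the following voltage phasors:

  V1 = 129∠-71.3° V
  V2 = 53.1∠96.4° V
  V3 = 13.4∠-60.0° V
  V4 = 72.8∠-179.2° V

Step 1 — Convert each phasor to rectangular form:
  V1 = 129·(cos(-71.3°) + j·sin(-71.3°)) = 41.36 - j122.2 V
  V2 = 53.1·(cos(96.4°) + j·sin(96.4°)) = -5.919 + j52.77 V
  V3 = 13.4·(cos(-60.0°) + j·sin(-60.0°)) = 6.7 - j11.6 V
  V4 = 72.8·(cos(-179.2°) + j·sin(-179.2°)) = -72.79 - j1.016 V
Step 2 — Sum components: V_total = -30.65 - j82.04 V.
Step 3 — Convert to polar: |V_total| = 87.58 V, ∠V_total = -110.5°.

V_total = 87.58∠-110.5° V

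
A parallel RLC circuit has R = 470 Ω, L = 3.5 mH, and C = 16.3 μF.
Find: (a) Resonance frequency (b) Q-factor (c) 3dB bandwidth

Step 1 — Resonance: ω₀ = 1/√(LC) = 1/√(0.0035·1.63e-05) = 4187 rad/s.
Step 2 — f₀ = ω₀/(2π) = 666.3 Hz.
Step 3 — Parallel Q: Q = R/(ω₀L) = 470/(4187·0.0035) = 32.07.
Step 4 — Bandwidth: Δω = ω₀/Q = 130.5 rad/s; BW = Δω/(2π) = 20.77 Hz.

(a) f₀ = 666.3 Hz  (b) Q = 32.07  (c) BW = 20.77 Hz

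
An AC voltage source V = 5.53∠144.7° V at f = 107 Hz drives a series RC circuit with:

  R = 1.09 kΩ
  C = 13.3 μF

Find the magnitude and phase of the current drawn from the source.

Step 1 — Angular frequency: ω = 2π·f = 2π·107 = 672.3 rad/s.
Step 2 — Component impedances:
  R: Z = R = 1090 Ω
  C: Z = 1/(jωC) = -j/(ω·C) = 0 - j111.8 Ω
Step 3 — Series combination: Z_total = R + C = 1090 - j111.8 Ω = 1096∠-5.9° Ω.
Step 4 — Source phasor: V = 5.53∠144.7° V = -4.513 + j3.196 V.
Step 5 — Ohm's law: I = V / Z_total = (-4.513 + j3.196) / (1090 - j111.8) = -0.004395 + j0.002481 A.
Step 6 — Convert to polar: |I| = 0.005047 A, ∠I = 150.6°.

I = 0.005047∠150.6° A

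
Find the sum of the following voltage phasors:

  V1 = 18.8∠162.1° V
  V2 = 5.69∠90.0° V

Step 1 — Convert each phasor to rectangular form:
  V1 = 18.8·(cos(162.1°) + j·sin(162.1°)) = -17.89 + j5.778 V
  V2 = 5.69·(cos(90.0°) + j·sin(90.0°)) = 0 + j5.69 V
Step 2 — Sum components: V_total = -17.89 + j11.47 V.
Step 3 — Convert to polar: |V_total| = 21.25 V, ∠V_total = 147.3°.

V_total = 21.25∠147.3° V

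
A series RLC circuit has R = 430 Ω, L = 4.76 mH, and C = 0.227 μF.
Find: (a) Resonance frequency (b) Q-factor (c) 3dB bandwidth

Step 1 — Resonance condition Im(Z)=0 gives ω₀ = 1/√(LC).
Step 2 — ω₀ = 1/√(0.00476·2.27e-07) = 3.042e+04 rad/s.
Step 3 — f₀ = ω₀/(2π) = 4842 Hz.
Step 4 — Series Q: Q = ω₀L/R = 3.042e+04·0.00476/430 = 0.3368.
Step 5 — 3dB bandwidth: Δω = ω₀/Q = 9.034e+04 rad/s; BW = Δω/(2π) = 1.438e+04 Hz.

(a) f₀ = 4842 Hz  (b) Q = 0.3368  (c) BW = 1.438e+04 Hz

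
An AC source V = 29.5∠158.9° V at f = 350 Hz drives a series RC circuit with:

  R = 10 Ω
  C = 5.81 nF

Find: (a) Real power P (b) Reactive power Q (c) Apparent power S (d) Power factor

Step 1 — Angular frequency: ω = 2π·f = 2π·350 = 2199 rad/s.
Step 2 — Component impedances:
  R: Z = R = 10 Ω
  C: Z = 1/(jωC) = -j/(ω·C) = 0 - j7.827e+04 Ω
Step 3 — Series combination: Z_total = R + C = 10 - j7.827e+04 Ω = 7.827e+04∠-90.0° Ω.
Step 4 — Source phasor: V = 29.5∠158.9° V = -27.52 + j10.62 V.
Step 5 — Current: I = V / Z = -0.0001357 - j0.0003516 A = 0.0003769∠-111.1° A.
Step 6 — Complex power: S = V·I* = 1.421e-06 - j0.01112 VA.
Step 7 — Real power: P = Re(S) = 1.421e-06 W.
Step 8 — Reactive power: Q = Im(S) = -0.01112 VAR.
Step 9 — Apparent power: |S| = 0.01112 VA.
Step 10 — Power factor: PF = P/|S| = 0.0001278 (leading).

(a) P = 1.421e-06 W  (b) Q = -0.01112 VAR  (c) S = 0.01112 VA  (d) PF = 0.0001278 (leading)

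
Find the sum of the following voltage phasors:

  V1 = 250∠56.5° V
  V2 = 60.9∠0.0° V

Step 1 — Convert each phasor to rectangular form:
  V1 = 250·(cos(56.5°) + j·sin(56.5°)) = 138 + j208.5 V
  V2 = 60.9·(cos(0.0°) + j·sin(0.0°)) = 60.9 V
Step 2 — Sum components: V_total = 198.9 + j208.5 V.
Step 3 — Convert to polar: |V_total| = 288.1 V, ∠V_total = 46.3°.

V_total = 288.1∠46.3° V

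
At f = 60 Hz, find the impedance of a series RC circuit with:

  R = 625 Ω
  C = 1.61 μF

Step 1 — Angular frequency: ω = 2π·f = 2π·60 = 377 rad/s.
Step 2 — Component impedances:
  R: Z = R = 625 Ω
  C: Z = 1/(jωC) = -j/(ω·C) = 0 - j1648 Ω
Step 3 — Series combination: Z_total = R + C = 625 - j1648 Ω = 1762∠-69.2° Ω.

Z = 625 - j1648 Ω = 1762∠-69.2° Ω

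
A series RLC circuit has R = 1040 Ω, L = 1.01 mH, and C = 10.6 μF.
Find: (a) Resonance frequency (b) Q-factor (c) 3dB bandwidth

Step 1 — Resonance: ω₀ = 1/√(LC) = 1/√(0.00101·1.06e-05) = 9665 rad/s.
Step 2 — f₀ = ω₀/(2π) = 1538 Hz.
Step 3 — Series Q: Q = ω₀L/R = 9665·0.00101/1040 = 0.009386.
Step 4 — Bandwidth: Δω = ω₀/Q = 1.03e+06 rad/s; BW = Δω/(2π) = 1.639e+05 Hz.

(a) f₀ = 1538 Hz  (b) Q = 0.009386  (c) BW = 1.639e+05 Hz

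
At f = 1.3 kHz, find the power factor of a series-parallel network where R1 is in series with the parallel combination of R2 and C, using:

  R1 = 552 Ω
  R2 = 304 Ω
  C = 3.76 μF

Step 1 — Angular frequency: ω = 2π·f = 2π·1300 = 8168 rad/s.
Step 2 — Component impedances:
  R1: Z = R = 552 Ω
  R2: Z = R = 304 Ω
  C: Z = 1/(jωC) = -j/(ω·C) = 0 - j32.56 Ω
Step 3 — Parallel branch: R2 || C = 1/(1/R2 + 1/C) = 3.448 - j32.19 Ω.
Step 4 — Series with R1: Z_total = R1 + (R2 || C) = 555.4 - j32.19 Ω = 556.4∠-3.3° Ω.
Step 5 — Power factor: PF = cos(φ) = Re(Z)/|Z| = 555.45/556.38 = 0.9983.
Step 6 — Type: Im(Z) = -32.19 ⇒ leading (phase φ = -3.3°).

PF = 0.9983 (leading, φ = -3.3°)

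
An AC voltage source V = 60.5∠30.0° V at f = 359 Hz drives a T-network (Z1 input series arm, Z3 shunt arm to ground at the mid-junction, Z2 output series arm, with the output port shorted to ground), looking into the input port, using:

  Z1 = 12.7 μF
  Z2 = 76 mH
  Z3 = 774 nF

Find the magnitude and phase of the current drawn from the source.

Step 1 — Angular frequency: ω = 2π·f = 2π·359 = 2256 rad/s.
Step 2 — Component impedances:
  Z1: Z = 1/(jωC) = -j/(ω·C) = 0 - j34.91 Ω
  Z2: Z = jωL = j·2256·0.076 = 0 + j171.4 Ω
  Z3: Z = 1/(jωC) = -j/(ω·C) = 0 - j572.8 Ω
Step 3 — With the output port shorted to ground, the output series arm Z2 runs from the junction to ground; the shunt arm Z3 also runs from the junction to ground. They appear in parallel: Z3 || Z2 = 0 + j244.7 Ω.
Step 4 — Series with input arm Z1: Z_in = Z1 + (Z3 || Z2) = 0 + j209.7 Ω = 209.7∠90.0° Ω.
Step 5 — Source phasor: V = 60.5∠30.0° V = 52.39 + j30.25 V.
Step 6 — Ohm's law: I = V / Z_total = (52.39 + j30.25) / (0 + j209.7) = 0.1442 - j0.2498 A.
Step 7 — Convert to polar: |I| = 0.2884 A, ∠I = -60.0°.

I = 0.2884∠-60.0° A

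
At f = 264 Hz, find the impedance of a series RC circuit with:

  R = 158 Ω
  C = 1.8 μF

Step 1 — Angular frequency: ω = 2π·f = 2π·264 = 1659 rad/s.
Step 2 — Component impedances:
  R: Z = R = 158 Ω
  C: Z = 1/(jωC) = -j/(ω·C) = 0 - j334.9 Ω
Step 3 — Series combination: Z_total = R + C = 158 - j334.9 Ω = 370.3∠-64.7° Ω.

Z = 158 - j334.9 Ω = 370.3∠-64.7° Ω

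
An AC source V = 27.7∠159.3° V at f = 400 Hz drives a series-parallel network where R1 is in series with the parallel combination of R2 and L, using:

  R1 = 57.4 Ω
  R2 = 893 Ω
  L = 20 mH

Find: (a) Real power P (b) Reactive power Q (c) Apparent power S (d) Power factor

Step 1 — Angular frequency: ω = 2π·f = 2π·400 = 2513 rad/s.
Step 2 — Component impedances:
  R1: Z = R = 57.4 Ω
  R2: Z = R = 893 Ω
  L: Z = jωL = j·2513·0.02 = 0 + j50.27 Ω
Step 3 — Parallel branch: R2 || L = 1/(1/R2 + 1/L) = 2.82 + j50.11 Ω.
Step 4 — Series with R1: Z_total = R1 + (R2 || L) = 60.22 + j50.11 Ω = 78.34∠39.8° Ω.
Step 5 — Source phasor: V = 27.7∠159.3° V = -25.91 + j9.791 V.
Step 6 — Current: I = V / Z = -0.1743 + j0.3076 A = 0.3536∠119.5° A.
Step 7 — Complex power: S = V·I* = 7.529 + j6.265 VA.
Step 8 — Real power: P = Re(S) = 7.529 W.
Step 9 — Reactive power: Q = Im(S) = 6.265 VAR.
Step 10 — Apparent power: |S| = 9.794 VA.
Step 11 — Power factor: PF = P/|S| = 0.7687 (lagging).

(a) P = 7.529 W  (b) Q = 6.265 VAR  (c) S = 9.794 VA  (d) PF = 0.7687 (lagging)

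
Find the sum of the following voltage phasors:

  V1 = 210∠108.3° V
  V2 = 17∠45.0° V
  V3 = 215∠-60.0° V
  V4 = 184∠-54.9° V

Step 1 — Convert each phasor to rectangular form:
  V1 = 210·(cos(108.3°) + j·sin(108.3°)) = -65.94 + j199.4 V
  V2 = 17·(cos(45.0°) + j·sin(45.0°)) = 12.02 + j12.02 V
  V3 = 215·(cos(-60.0°) + j·sin(-60.0°)) = 107.5 - j186.2 V
  V4 = 184·(cos(-54.9°) + j·sin(-54.9°)) = 105.8 - j150.5 V
Step 2 — Sum components: V_total = 159.4 - j125.3 V.
Step 3 — Convert to polar: |V_total| = 202.8 V, ∠V_total = -38.2°.

V_total = 202.8∠-38.2° V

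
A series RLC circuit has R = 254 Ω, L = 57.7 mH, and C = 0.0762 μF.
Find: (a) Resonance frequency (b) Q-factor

Step 1 — Resonance condition Im(Z)=0 gives ω₀ = 1/√(LC).
Step 2 — ω₀ = 1/√(0.0577·7.62e-08) = 1.508e+04 rad/s.
Step 3 — f₀ = ω₀/(2π) = 2400 Hz.
Step 4 — Series Q: Q = ω₀L/R = 1.508e+04·0.0577/254 = 3.426.

(a) f₀ = 2400 Hz  (b) Q = 3.426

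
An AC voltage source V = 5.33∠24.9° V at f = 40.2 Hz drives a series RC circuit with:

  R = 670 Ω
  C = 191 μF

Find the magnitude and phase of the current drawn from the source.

Step 1 — Angular frequency: ω = 2π·f = 2π·40.2 = 252.6 rad/s.
Step 2 — Component impedances:
  R: Z = R = 670 Ω
  C: Z = 1/(jωC) = -j/(ω·C) = 0 - j20.73 Ω
Step 3 — Series combination: Z_total = R + C = 670 - j20.73 Ω = 670.3∠-1.8° Ω.
Step 4 — Source phasor: V = 5.33∠24.9° V = 4.835 + j2.244 V.
Step 5 — Ohm's law: I = V / Z_total = (4.835 + j2.244) / (670 - j20.73) = 0.007105 + j0.003569 A.
Step 6 — Convert to polar: |I| = 0.007951 A, ∠I = 26.7°.

I = 0.007951∠26.7° A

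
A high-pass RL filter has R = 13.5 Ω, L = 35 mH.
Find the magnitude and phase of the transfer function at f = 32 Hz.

Step 1 — Angular frequency: ω = 2π·32 = 201.1 rad/s.
Step 2 — Transfer function: H(jω) = jωL/(R + jωL).
Step 3 — Numerator jωL = j·7.037; denominator R + jωL = 13.5 + j7.037.
Step 4 — H = 0.2137 + j0.4099.
Step 5 — Magnitude: |H| = 0.4622 (-6.7 dB); phase: φ = 62.5°.

|H| = 0.4622 (-6.7 dB), φ = 62.5°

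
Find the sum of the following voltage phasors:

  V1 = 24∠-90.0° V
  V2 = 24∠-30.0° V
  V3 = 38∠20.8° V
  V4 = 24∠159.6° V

Step 1 — Convert each phasor to rectangular form:
  V1 = 24·(cos(-90.0°) + j·sin(-90.0°)) = 0 - j24 V
  V2 = 24·(cos(-30.0°) + j·sin(-30.0°)) = 20.78 - j12 V
  V3 = 38·(cos(20.8°) + j·sin(20.8°)) = 35.52 + j13.49 V
  V4 = 24·(cos(159.6°) + j·sin(159.6°)) = -22.49 + j8.366 V
Step 2 — Sum components: V_total = 33.81 - j14.14 V.
Step 3 — Convert to polar: |V_total| = 36.65 V, ∠V_total = -22.7°.

V_total = 36.65∠-22.7° V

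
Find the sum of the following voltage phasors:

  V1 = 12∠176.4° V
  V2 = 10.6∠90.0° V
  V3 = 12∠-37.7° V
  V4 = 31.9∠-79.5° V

Step 1 — Convert each phasor to rectangular form:
  V1 = 12·(cos(176.4°) + j·sin(176.4°)) = -11.98 + j0.7535 V
  V2 = 10.6·(cos(90.0°) + j·sin(90.0°)) = 0 + j10.6 V
  V3 = 12·(cos(-37.7°) + j·sin(-37.7°)) = 9.495 - j7.338 V
  V4 = 31.9·(cos(-79.5°) + j·sin(-79.5°)) = 5.813 - j31.37 V
Step 2 — Sum components: V_total = 3.332 - j27.35 V.
Step 3 — Convert to polar: |V_total| = 27.55 V, ∠V_total = -83.1°.

V_total = 27.55∠-83.1° V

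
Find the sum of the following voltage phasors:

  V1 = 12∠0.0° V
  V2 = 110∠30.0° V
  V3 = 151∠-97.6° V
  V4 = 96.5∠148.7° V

Step 1 — Convert each phasor to rectangular form:
  V1 = 12·(cos(0.0°) + j·sin(0.0°)) = 12 V
  V2 = 110·(cos(30.0°) + j·sin(30.0°)) = 95.26 + j55 V
  V3 = 151·(cos(-97.6°) + j·sin(-97.6°)) = -19.97 - j149.7 V
  V4 = 96.5·(cos(148.7°) + j·sin(148.7°)) = -82.46 + j50.13 V
Step 2 — Sum components: V_total = 4.837 - j44.54 V.
Step 3 — Convert to polar: |V_total| = 44.8 V, ∠V_total = -83.8°.

V_total = 44.8∠-83.8° V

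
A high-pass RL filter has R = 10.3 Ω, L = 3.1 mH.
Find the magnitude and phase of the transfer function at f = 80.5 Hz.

Step 1 — Angular frequency: ω = 2π·80.5 = 505.8 rad/s.
Step 2 — Transfer function: H(jω) = jωL/(R + jωL).
Step 3 — Numerator jωL = j·1.568; denominator R + jωL = 10.3 + j1.568.
Step 4 — H = 0.02265 + j0.1488.
Step 5 — Magnitude: |H| = 0.1505 (-16.4 dB); phase: φ = 81.3°.

|H| = 0.1505 (-16.4 dB), φ = 81.3°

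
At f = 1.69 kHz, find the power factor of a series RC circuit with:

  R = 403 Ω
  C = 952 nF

Step 1 — Angular frequency: ω = 2π·f = 2π·1690 = 1.062e+04 rad/s.
Step 2 — Component impedances:
  R: Z = R = 403 Ω
  C: Z = 1/(jωC) = -j/(ω·C) = 0 - j98.92 Ω
Step 3 — Series combination: Z_total = R + C = 403 - j98.92 Ω = 415∠-13.8° Ω.
Step 4 — Power factor: PF = cos(φ) = Re(Z)/|Z| = 403/414.96 = 0.9712.
Step 5 — Type: Im(Z) = -98.92 ⇒ leading (phase φ = -13.8°).

PF = 0.9712 (leading, φ = -13.8°)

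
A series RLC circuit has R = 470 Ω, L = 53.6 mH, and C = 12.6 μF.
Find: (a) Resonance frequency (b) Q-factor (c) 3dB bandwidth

Step 1 — Resonance condition Im(Z)=0 gives ω₀ = 1/√(LC).
Step 2 — ω₀ = 1/√(0.0536·1.26e-05) = 1217 rad/s.
Step 3 — f₀ = ω₀/(2π) = 193.7 Hz.
Step 4 — Series Q: Q = ω₀L/R = 1217·0.0536/470 = 0.1388.
Step 5 — 3dB bandwidth: Δω = ω₀/Q = 8769 rad/s; BW = Δω/(2π) = 1396 Hz.

(a) f₀ = 193.7 Hz  (b) Q = 0.1388  (c) BW = 1396 Hz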